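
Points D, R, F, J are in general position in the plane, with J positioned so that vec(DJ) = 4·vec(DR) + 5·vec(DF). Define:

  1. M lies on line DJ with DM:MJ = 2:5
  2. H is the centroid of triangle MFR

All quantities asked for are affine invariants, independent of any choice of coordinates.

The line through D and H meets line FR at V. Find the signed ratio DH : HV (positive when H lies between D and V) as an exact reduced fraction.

Assign D = (0, 0), R = (1, 0), F = (0, 1), J = (4, 5) — the answer is frame-independent, so this choice is without loss of generality.
1. M lies on line DJ with DM:MJ = 2:5 ⇒ M = (8/7, 10/7)
2. H is the centroid of triangle MFR ⇒ H = (5/7, 17/21)
line DH meets FR at V = (15/32, 17/32)
H = D + t·(V−D) with t = 32/21, so DH:HV = 32/21:-11/21

DH:HV = -32/11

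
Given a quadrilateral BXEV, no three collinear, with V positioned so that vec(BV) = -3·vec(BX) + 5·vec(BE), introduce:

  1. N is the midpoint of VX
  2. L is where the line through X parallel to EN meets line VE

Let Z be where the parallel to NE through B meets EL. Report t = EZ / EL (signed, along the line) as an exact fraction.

t = -2

Set B = (0, 0), X = (1, 0), E = (0, 1), V = (-3, 5); any affine frame gives the same invariant.
1. N is the midpoint of VX ⇒ N = (-1, 5/2)
2. L is where the line through X parallel to EN meets line VE ⇒ L = (3, -3)
through B parallel to NE: direction (1, -3/2); meets EL at Z = (-6, 9)
Z = E + t·(L−E) with t = -2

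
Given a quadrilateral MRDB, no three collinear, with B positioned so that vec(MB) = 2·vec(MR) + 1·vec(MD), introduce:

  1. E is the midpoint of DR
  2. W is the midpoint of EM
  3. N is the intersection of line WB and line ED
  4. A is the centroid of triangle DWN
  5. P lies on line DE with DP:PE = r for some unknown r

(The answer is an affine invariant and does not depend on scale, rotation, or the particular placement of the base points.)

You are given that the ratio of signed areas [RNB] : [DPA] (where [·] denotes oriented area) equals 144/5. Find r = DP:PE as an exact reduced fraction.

Assign M = (0, 0), R = (1, 0), D = (0, 1), B = (2, 1) — the answer is frame-independent, so this choice is without loss of generality.
1. E is the midpoint of DR ⇒ E = (1/2, 1/2)
2. W is the midpoint of EM ⇒ W = (1/4, 1/4)
3. N is the intersection of line WB and line ED ⇒ N = (3/5, 2/5)
4. A is the centroid of triangle DWN ⇒ A = (17/60, 11/20)
5. With DP:PE = r, write λ = r/(r+1) so P = D + λ·(E−D); P is affine-linear in λ
Every point depending on P is an affine combination of P and λ-independent points, so each such coordinate is linear in λ; the λ² term in each signed area is a multiple of (E−D)×(E−D) = 0, so 2·[RNB] and 2·[DPA] are each linear in λ. Evaluating at λ=0 and λ=1:
  2·[RNB] = -4/5,   2·[DPA] = -1/12·λ
So [RNB]:[DPA] = (-4/5) / (-1/12·λ). Setting this equal to 144/5:
  -4/5 = 144/5·(-1/12·λ)  ⇒  λ = 1/3
Then r = λ/(1−λ) = (1/3)/(2/3) = 1/2. Check: with r = 1/2, P = (1/6, 5/6) and [RNB]:[DPA] = 144/5 as required.

r = 1/2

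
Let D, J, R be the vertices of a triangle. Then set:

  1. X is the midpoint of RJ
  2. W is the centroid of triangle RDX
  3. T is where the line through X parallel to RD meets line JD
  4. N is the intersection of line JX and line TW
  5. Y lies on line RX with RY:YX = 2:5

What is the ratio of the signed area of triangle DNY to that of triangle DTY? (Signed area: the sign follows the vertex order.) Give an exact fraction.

Choose coordinates D = (0, 0), J = (1, 0), R = (0, 1).
1. X is the midpoint of RJ ⇒ X = (1/2, 1/2)
2. W is the centroid of triangle RDX ⇒ W = (1/6, 1/2)
3. T is where the line through X parallel to RD meets line JD ⇒ T = (1/2, 0)
4. N is the intersection of line JX and line TW ⇒ N = (-1/2, 3/2)
5. Y lies on line RX with RY:YX = 2:5 ⇒ Y = (1/7, 6/7)
2·[DNY] = -9/14, 2·[DTY] = 3/7
[DNY]:[DTY] = -9/14:3/7 = -3/2

[DNY]:[DTY] = -3/2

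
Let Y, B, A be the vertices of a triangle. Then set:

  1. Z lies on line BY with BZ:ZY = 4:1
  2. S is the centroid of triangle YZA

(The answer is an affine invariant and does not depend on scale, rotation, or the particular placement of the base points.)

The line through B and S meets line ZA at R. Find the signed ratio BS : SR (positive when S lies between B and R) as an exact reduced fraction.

BS:SR = -13

Set Y = (0, 0), B = (1, 0), A = (0, 1); any affine frame gives the same invariant.
1. Z lies on line BY with BZ:ZY = 4:1 ⇒ Z = (1/5, 0)
2. S is the centroid of triangle YZA ⇒ S = (1/15, 1/3)
line BS meets ZA at R = (9/65, 4/13)
S = B + t·(R−B) with t = 13/12, so BS:SR = 13/12:-1/12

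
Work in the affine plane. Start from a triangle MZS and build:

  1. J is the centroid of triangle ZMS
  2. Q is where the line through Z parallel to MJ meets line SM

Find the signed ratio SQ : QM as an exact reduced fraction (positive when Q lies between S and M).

SQ:QM = -2

Work in coordinates with M = (0, 0), Z = (1, 0), S = (0, 1).
1. J is the centroid of triangle ZMS ⇒ J = (1/3, 1/3)
2. Q is where the line through Z parallel to MJ meets line SM ⇒ Q = (0, -1)
Q = S + t·(M−S) with t = 2, so SQ:QM = t:(1−t) = 2:-1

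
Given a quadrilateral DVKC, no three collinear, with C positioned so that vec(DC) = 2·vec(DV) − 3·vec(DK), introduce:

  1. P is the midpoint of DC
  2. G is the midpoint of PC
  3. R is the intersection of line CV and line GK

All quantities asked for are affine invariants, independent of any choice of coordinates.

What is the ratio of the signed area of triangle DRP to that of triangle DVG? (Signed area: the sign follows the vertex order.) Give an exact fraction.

Work in coordinates with D = (0, 0), V = (1, 0), K = (0, 1), C = (2, -3).
1. P is the midpoint of DC ⇒ P = (1, -3/2)
2. G is the midpoint of PC ⇒ G = (3/2, -9/4)
3. R is the intersection of line CV and line GK ⇒ R = (12/5, -21/5)
2·[DRP] = 3/5, 2·[DVG] = -9/4
[DRP]:[DVG] = 3/5:-9/4 = -4/15

[DRP]:[DVG] = -4/15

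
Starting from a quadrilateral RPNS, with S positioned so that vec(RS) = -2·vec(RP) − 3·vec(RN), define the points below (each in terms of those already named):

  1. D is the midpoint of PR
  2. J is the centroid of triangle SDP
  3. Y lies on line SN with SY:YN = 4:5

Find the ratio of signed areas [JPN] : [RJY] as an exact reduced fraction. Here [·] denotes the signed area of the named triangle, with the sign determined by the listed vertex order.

[JPN]:[RJY] = -117/49

Choose coordinates R = (0, 0), P = (1, 0), N = (0, 1), S = (-2, -3).
1. D is the midpoint of PR ⇒ D = (1/2, 0)
2. J is the centroid of triangle SDP ⇒ J = (-1/6, -1)
3. Y lies on line SN with SY:YN = 4:5 ⇒ Y = (-10/9, -11/9)
2·[JPN] = 13/6, 2·[RJY] = -49/54
[JPN]:[RJY] = 13/6:-49/54 = -117/49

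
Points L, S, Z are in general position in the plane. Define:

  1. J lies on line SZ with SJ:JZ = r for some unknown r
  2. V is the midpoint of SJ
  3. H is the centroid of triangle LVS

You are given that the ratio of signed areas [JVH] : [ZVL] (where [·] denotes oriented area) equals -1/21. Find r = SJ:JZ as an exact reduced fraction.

r = -1/4

Set L = (0, 0), S = (1, 0), Z = (0, 1); any affine frame gives the same invariant.
1. With SJ:JZ = r, write λ = r/(r+1) so J = S + λ·(Z−S); J is affine-linear in λ
2. V is the midpoint of SJ ⇒ V is an affine combination of earlier points and hence also affine-linear in λ
3. H is the centroid of triangle LVS ⇒ H is an affine combination of earlier points and hence also affine-linear in λ
Every point depending on J is an affine combination of J and λ-independent points, so each such coordinate is linear in λ; the λ² term in each signed area is a multiple of (Z−S)×(Z−S) = 0, so 2·[JVH] and 2·[ZVL] are each linear in λ. Evaluating at λ=0 and λ=1:
  2·[JVH] = -1/6·λ,   2·[ZVL] = 1/2·λ − 1
So [JVH]:[ZVL] = (-1/6·λ) / (1/2·λ − 1). Setting this equal to -1/21:
  -1/6·λ = -1/21·(1/2·λ − 1)  ⇒  λ = -1/3
Then r = λ/(1−λ) = (-1/3)/(4/3) = -1/4. Check: with r = -1/4, J = (4/3, -1/3) and [JVH]:[ZVL] = -1/21 as required.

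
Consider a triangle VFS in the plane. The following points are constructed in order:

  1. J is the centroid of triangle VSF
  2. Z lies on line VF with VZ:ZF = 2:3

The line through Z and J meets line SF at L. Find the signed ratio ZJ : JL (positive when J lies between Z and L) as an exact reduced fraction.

ZJ:JL = 4/5

Choose coordinates V = (0, 0), F = (1, 0), S = (0, 1).
1. J is the centroid of triangle VSF ⇒ J = (1/3, 1/3)
2. Z lies on line VF with VZ:ZF = 2:3 ⇒ Z = (2/5, 0)
line ZJ meets SF at L = (1/4, 3/4)
J = Z + t·(L−Z) with t = 4/9, so ZJ:JL = 4/9:5/9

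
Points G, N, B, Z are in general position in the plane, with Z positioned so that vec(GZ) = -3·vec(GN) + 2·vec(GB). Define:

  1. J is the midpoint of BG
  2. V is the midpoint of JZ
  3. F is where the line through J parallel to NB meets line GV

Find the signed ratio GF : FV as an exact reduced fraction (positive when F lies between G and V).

Assign G = (0, 0), N = (1, 0), B = (0, 1), Z = (-3, 2) — the answer is frame-independent, so this choice is without loss of generality.
1. J is the midpoint of BG ⇒ J = (0, 1/2)
2. V is the midpoint of JZ ⇒ V = (-3/2, 5/4)
3. F is where the line through J parallel to NB meets line GV ⇒ F = (3, -5/2)
F = G + t·(V−G) with t = -2, so GF:FV = t:(1−t) = -2:3

GF:FV = -2/3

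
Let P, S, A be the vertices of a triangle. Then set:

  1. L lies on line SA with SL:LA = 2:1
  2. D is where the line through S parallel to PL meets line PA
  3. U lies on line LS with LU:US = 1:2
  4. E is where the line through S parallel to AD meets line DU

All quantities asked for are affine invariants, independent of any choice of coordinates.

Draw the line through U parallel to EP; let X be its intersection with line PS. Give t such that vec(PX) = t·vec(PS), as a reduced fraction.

Choose coordinates P = (0, 0), S = (1, 0), A = (0, 1).
1. L lies on line SA with SL:LA = 2:1 ⇒ L = (1/3, 2/3)
2. D is where the line through S parallel to PL meets line PA ⇒ D = (0, -2)
3. U lies on line LS with LU:US = 1:2 ⇒ U = (5/9, 4/9)
4. E is where the line through S parallel to AD meets line DU ⇒ E = (1, 12/5)
through U parallel to EP: direction (-1, -12/5); meets PS at X = (10/27, 0)
X = P + t·(S−P) with t = 10/27

t = 10/27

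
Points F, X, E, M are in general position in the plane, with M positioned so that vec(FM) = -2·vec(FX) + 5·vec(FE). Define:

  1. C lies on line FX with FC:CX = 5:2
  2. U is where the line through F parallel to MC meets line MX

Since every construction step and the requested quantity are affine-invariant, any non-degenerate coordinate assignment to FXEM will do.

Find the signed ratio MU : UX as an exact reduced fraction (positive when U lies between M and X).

Work in coordinates with F = (0, 0), X = (1, 0), E = (0, 1), M = (-2, 5).
1. C lies on line FX with FC:CX = 5:2 ⇒ C = (5/7, 0)
2. U is where the line through F parallel to MC meets line MX ⇒ U = (-19/2, 35/2)
U = M + t·(X−M) with t = -5/2, so MU:UX = t:(1−t) = -5/2:7/2

MU:UX = -5/7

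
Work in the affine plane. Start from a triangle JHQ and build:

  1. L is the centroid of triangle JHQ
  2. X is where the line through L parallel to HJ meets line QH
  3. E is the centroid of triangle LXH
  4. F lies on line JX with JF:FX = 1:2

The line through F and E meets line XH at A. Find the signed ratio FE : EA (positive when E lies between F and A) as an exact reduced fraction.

Choose coordinates J = (0, 0), H = (1, 0), Q = (0, 1).
1. L is the centroid of triangle JHQ ⇒ L = (1/3, 1/3)
2. X is where the line through L parallel to HJ meets line QH ⇒ X = (2/3, 1/3)
3. E is the centroid of triangle LXH ⇒ E = (2/3, 2/9)
4. F lies on line JX with JF:FX = 1:2 ⇒ F = (2/9, 1/9)
line FE meets XH at A = (34/45, 11/45)
E = F + t·(A−F) with t = 5/6, so FE:EA = 5/6:1/6

FE:EA = 5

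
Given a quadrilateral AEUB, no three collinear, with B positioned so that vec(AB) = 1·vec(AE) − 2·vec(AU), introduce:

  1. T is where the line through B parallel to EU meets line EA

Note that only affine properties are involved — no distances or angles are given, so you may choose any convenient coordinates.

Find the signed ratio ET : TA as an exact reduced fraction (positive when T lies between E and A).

Choose coordinates A = (0, 0), E = (1, 0), U = (0, 1), B = (1, -2).
1. T is where the line through B parallel to EU meets line EA ⇒ T = (-1, 0)
T = E + t·(A−E) with t = 2, so ET:TA = t:(1−t) = 2:-1

ET:TA = -2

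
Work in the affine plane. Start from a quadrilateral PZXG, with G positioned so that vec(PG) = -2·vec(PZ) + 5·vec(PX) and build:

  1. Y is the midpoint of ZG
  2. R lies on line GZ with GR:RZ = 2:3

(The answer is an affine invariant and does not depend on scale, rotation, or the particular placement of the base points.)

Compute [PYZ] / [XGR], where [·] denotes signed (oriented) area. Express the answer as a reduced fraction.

[PYZ]:[XGR] = 25/8

Work in coordinates with P = (0, 0), Z = (1, 0), X = (0, 1), G = (-2, 5).
1. Y is the midpoint of ZG ⇒ Y = (-1/2, 5/2)
2. R lies on line GZ with GR:RZ = 2:3 ⇒ R = (-4/5, 3)
2·[PYZ] = -5/2, 2·[XGR] = -4/5
[PYZ]:[XGR] = -5/2:-4/5 = 25/8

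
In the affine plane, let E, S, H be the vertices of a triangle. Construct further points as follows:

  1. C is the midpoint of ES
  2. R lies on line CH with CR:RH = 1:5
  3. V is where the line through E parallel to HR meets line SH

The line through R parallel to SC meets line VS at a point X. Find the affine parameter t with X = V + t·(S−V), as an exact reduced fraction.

Work in coordinates with E = (0, 0), S = (1, 0), H = (0, 1).
1. C is the midpoint of ES ⇒ C = (1/2, 0)
2. R lies on line CH with CR:RH = 1:5 ⇒ R = (5/12, 1/6)
3. V is where the line through E parallel to HR meets line SH ⇒ V = (-1, 2)
through R parallel to SC: direction (-1/2, 0); meets VS at X = (5/6, 1/6)
X = V + t·(S−V) with t = 11/12

t = 11/12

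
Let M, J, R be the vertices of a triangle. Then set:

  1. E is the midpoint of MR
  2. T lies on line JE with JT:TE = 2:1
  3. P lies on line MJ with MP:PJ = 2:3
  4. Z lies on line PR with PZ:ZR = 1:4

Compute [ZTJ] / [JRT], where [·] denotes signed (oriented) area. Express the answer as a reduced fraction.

Choose coordinates M = (0, 0), J = (1, 0), R = (0, 1).
1. E is the midpoint of MR ⇒ E = (0, 1/2)
2. T lies on line JE with JT:TE = 2:1 ⇒ T = (1/3, 1/3)
3. P lies on line MJ with MP:PJ = 2:3 ⇒ P = (2/5, 0)
4. Z lies on line PR with PZ:ZR = 1:4 ⇒ Z = (8/25, 1/5)
2·[ZTJ] = -7/75, 2·[JRT] = 1/3
[ZTJ]:[JRT] = -7/75:1/3 = -7/25

[ZTJ]:[JRT] = -7/25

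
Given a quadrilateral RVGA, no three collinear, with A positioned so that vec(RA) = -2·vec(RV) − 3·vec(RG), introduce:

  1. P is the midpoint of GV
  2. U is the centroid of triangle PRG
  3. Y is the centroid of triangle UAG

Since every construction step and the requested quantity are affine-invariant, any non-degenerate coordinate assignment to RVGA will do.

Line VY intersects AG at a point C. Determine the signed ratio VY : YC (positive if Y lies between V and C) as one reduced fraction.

VY:YC = 49/5

Work in coordinates with R = (0, 0), V = (1, 0), G = (0, 1), A = (-2, -3).
1. P is the midpoint of GV ⇒ P = (1/2, 1/2)
2. U is the centroid of triangle PRG ⇒ U = (1/6, 1/2)
3. Y is the centroid of triangle UAG ⇒ Y = (-11/18, -1/2)
line VY meets AG at C = (-38/49, -27/49)
Y = V + t·(C−V) with t = 49/54, so VY:YC = 49/54:5/54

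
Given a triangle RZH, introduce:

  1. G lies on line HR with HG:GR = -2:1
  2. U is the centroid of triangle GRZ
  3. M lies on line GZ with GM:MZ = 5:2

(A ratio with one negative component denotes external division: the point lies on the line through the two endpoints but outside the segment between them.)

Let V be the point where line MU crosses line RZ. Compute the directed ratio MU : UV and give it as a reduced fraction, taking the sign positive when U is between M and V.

MU:UV = -1/7

Choose coordinates R = (0, 0), Z = (1, 0), H = (0, 1).
1. G lies on line HR with HG:GR = -2:1 ⇒ G = (0, -1)
2. U is the centroid of triangle GRZ ⇒ U = (1/3, -1/3)
3. M lies on line GZ with GM:MZ = 5:2 ⇒ M = (5/7, -2/7)
line MU meets RZ at V = (3, 0)
U = M + t·(V−M) with t = -1/6, so MU:UV = -1/6:7/6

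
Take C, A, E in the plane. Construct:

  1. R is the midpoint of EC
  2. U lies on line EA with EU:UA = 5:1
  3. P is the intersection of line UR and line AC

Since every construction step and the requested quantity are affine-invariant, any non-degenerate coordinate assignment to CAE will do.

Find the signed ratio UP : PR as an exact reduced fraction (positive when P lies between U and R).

Set C = (0, 0), A = (1, 0), E = (0, 1); any affine frame gives the same invariant.
1. R is the midpoint of EC ⇒ R = (0, 1/2)
2. U lies on line EA with EU:UA = 5:1 ⇒ U = (5/6, 1/6)
3. P is the intersection of line UR and line AC ⇒ P = (5/4, 0)
P = U + t·(R−U) with t = -1/2, so UP:PR = t:(1−t) = -1/2:3/2

UP:PR = -1/3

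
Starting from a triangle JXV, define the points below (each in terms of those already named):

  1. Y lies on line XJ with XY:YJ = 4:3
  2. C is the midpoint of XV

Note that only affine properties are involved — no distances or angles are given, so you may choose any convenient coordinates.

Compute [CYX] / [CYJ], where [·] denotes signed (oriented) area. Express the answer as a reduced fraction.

[CYX]:[CYJ] = -4/3

Assign J = (0, 0), X = (1, 0), V = (0, 1) — the answer is frame-independent, so this choice is without loss of generality.
1. Y lies on line XJ with XY:YJ = 4:3 ⇒ Y = (3/7, 0)
2. C is the midpoint of XV ⇒ C = (1/2, 1/2)
2·[CYX] = 2/7, 2·[CYJ] = -3/14
[CYX]:[CYJ] = 2/7:-3/14 = -4/3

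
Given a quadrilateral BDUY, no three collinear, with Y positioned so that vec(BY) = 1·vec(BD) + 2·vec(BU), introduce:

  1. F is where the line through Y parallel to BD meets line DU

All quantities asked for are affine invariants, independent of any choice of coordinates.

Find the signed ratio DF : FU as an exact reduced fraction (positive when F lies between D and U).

DF:FU = -2

Set B = (0, 0), D = (1, 0), U = (0, 1), Y = (1, 2); any affine frame gives the same invariant.
1. F is where the line through Y parallel to BD meets line DU ⇒ F = (-1, 2)
F = D + t·(U−D) with t = 2, so DF:FU = t:(1−t) = 2:-1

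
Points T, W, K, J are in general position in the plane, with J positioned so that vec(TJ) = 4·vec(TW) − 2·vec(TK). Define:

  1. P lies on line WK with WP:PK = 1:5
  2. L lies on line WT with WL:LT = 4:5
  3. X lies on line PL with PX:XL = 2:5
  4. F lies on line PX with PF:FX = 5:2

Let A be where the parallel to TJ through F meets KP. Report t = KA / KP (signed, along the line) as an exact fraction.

Choose coordinates T = (0, 0), W = (1, 0), K = (0, 1), J = (4, -2).
1. P lies on line WK with WP:PK = 1:5 ⇒ P = (5/6, 1/6)
2. L lies on line WT with WL:LT = 4:5 ⇒ L = (5/9, 0)
3. X lies on line PL with PX:XL = 2:5 ⇒ X = (95/126, 5/42)
4. F lies on line PX with PF:FX = 5:2 ⇒ F = (685/882, 13/98)
through F parallel to TJ: direction (4, -2); meets KP at A = (845/882, 37/882)
A = K + t·(P−K) with t = 169/147

t = 169/147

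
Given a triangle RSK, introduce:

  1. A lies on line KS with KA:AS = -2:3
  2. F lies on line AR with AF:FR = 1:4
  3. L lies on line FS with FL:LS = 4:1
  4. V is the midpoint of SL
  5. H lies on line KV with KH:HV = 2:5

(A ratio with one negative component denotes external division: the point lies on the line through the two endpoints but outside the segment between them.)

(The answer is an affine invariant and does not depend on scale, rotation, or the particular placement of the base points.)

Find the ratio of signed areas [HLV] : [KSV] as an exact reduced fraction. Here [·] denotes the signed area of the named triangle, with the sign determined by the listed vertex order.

[HLV]:[KSV] = -5/7

Work in coordinates with R = (0, 0), S = (1, 0), K = (0, 1).
1. A lies on line KS with KA:AS = -2:3 ⇒ A = (-2, 3)
2. F lies on line AR with AF:FR = 1:4 ⇒ F = (-8/5, 12/5)
3. L lies on line FS with FL:LS = 4:1 ⇒ L = (12/25, 12/25)
4. V is the midpoint of SL ⇒ V = (37/50, 6/25)
5. H lies on line KV with KH:HV = 2:5 ⇒ H = (37/175, 137/175)
2·[HLV] = 1/70, 2·[KSV] = -1/50
[HLV]:[KSV] = 1/70:-1/50 = -5/7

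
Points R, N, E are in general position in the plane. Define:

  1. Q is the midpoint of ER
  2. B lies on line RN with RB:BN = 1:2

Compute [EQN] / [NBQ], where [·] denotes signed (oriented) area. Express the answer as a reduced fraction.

Assign R = (0, 0), N = (1, 0), E = (0, 1) — the answer is frame-independent, so this choice is without loss of generality.
1. Q is the midpoint of ER ⇒ Q = (0, 1/2)
2. B lies on line RN with RB:BN = 1:2 ⇒ B = (1/3, 0)
2·[EQN] = 1/2, 2·[NBQ] = -1/3
[EQN]:[NBQ] = 1/2:-1/3 = -3/2

[EQN]:[NBQ] = -3/2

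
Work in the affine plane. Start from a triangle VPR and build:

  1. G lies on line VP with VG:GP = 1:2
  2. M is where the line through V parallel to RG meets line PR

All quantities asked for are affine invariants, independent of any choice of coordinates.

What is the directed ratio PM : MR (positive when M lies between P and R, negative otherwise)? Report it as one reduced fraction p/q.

Choose coordinates V = (0, 0), P = (1, 0), R = (0, 1).
1. G lies on line VP with VG:GP = 1:2 ⇒ G = (1/3, 0)
2. M is where the line through V parallel to RG meets line PR ⇒ M = (-1/2, 3/2)
M = P + t·(R−P) with t = 3/2, so PM:MR = t:(1−t) = 3/2:-1/2

PM:MR = -3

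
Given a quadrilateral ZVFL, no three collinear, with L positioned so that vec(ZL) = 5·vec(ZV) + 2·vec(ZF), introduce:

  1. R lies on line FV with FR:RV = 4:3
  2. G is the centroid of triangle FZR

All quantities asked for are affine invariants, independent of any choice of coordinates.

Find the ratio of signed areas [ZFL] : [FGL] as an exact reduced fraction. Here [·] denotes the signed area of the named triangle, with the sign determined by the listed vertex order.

[ZFL]:[FGL] = -105/59

Work in coordinates with Z = (0, 0), V = (1, 0), F = (0, 1), L = (5, 2).
1. R lies on line FV with FR:RV = 4:3 ⇒ R = (4/7, 3/7)
2. G is the centroid of triangle FZR ⇒ G = (4/21, 10/21)
2·[ZFL] = -5, 2·[FGL] = 59/21
[ZFL]:[FGL] = -5:59/21 = -105/59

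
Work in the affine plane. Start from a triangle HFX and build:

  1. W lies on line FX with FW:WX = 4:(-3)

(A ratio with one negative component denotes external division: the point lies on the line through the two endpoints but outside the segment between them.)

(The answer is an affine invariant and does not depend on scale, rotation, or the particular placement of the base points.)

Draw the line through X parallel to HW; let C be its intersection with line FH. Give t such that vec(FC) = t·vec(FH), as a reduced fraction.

t = 1/4

Choose coordinates H = (0, 0), F = (1, 0), X = (0, 1).
1. W lies on line FX with FW:WX = 4:(-3) ⇒ W = (-3, 4)
through X parallel to HW: direction (-3, 4); meets FH at C = (3/4, 0)
C = F + t·(H−F) with t = 1/4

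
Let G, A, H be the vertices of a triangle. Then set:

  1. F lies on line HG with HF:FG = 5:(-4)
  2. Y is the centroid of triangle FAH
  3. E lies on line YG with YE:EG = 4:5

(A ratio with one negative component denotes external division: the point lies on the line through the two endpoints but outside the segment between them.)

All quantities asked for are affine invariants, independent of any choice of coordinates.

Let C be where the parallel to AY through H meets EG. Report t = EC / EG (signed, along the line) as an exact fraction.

Set G = (0, 0), A = (1, 0), H = (0, 1); any affine frame gives the same invariant.
1. F lies on line HG with HF:FG = 5:(-4) ⇒ F = (0, -4)
2. Y is the centroid of triangle FAH ⇒ Y = (1/3, -1)
3. E lies on line YG with YE:EG = 4:5 ⇒ E = (5/27, -5/9)
through H parallel to AY: direction (-2/3, -1); meets EG at C = (-2/9, 2/3)
C = E + t·(G−E) with t = 11/5

t = 11/5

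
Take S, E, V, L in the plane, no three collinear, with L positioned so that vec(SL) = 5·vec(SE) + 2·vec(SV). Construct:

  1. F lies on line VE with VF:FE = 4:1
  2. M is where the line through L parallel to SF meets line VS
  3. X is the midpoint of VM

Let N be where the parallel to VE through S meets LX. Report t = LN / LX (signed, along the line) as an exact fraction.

Assign S = (0, 0), E = (1, 0), V = (0, 1), L = (5, 2) — the answer is frame-independent, so this choice is without loss of generality.
1. F lies on line VE with VF:FE = 4:1 ⇒ F = (4/5, 1/5)
2. M is where the line through L parallel to SF meets line VS ⇒ M = (0, 3/4)
3. X is the midpoint of VM ⇒ X = (0, 7/8)
through S parallel to VE: direction (1, -1); meets LX at N = (-5/7, 5/7)
N = L + t·(X−L) with t = 8/7

t = 8/7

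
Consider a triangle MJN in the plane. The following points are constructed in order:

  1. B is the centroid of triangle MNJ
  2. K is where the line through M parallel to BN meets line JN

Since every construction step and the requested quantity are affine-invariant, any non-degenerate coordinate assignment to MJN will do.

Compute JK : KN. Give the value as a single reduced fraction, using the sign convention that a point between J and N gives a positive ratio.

Set M = (0, 0), J = (1, 0), N = (0, 1); any affine frame gives the same invariant.
1. B is the centroid of triangle MNJ ⇒ B = (1/3, 1/3)
2. K is where the line through M parallel to BN meets line JN ⇒ K = (-1, 2)
K = J + t·(N−J) with t = 2, so JK:KN = t:(1−t) = 2:-1

JK:KN = -2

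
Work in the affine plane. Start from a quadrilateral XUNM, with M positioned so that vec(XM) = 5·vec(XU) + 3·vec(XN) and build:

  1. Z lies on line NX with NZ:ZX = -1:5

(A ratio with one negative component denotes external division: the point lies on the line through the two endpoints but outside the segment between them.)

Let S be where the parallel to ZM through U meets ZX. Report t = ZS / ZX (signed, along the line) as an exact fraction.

t = 32/25

Choose coordinates X = (0, 0), U = (1, 0), N = (0, 1), M = (5, 3).
1. Z lies on line NX with NZ:ZX = -1:5 ⇒ Z = (0, 5/4)
through U parallel to ZM: direction (5, 7/4); meets ZX at S = (0, -7/20)
S = Z + t·(X−Z) with t = 32/25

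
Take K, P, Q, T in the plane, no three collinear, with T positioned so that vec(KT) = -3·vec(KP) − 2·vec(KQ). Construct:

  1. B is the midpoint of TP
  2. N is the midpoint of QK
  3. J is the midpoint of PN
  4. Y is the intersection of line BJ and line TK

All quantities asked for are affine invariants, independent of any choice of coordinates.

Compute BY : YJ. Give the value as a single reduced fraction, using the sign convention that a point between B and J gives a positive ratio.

BY:YJ = -4

Assign K = (0, 0), P = (1, 0), Q = (0, 1), T = (-3, -2) — the answer is frame-independent, so this choice is without loss of generality.
1. B is the midpoint of TP ⇒ B = (-1, -1)
2. N is the midpoint of QK ⇒ N = (0, 1/2)
3. J is the midpoint of PN ⇒ J = (1/2, 1/4)
4. Y is the intersection of line BJ and line TK ⇒ Y = (1, 2/3)
Y = B + t·(J−B) with t = 4/3, so BY:YJ = t:(1−t) = 4/3:-1/3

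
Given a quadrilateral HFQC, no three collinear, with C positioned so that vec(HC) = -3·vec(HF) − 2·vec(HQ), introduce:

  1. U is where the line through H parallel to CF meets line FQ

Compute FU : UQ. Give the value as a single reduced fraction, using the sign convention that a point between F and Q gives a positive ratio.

FU:UQ = 1/2

Work in coordinates with H = (0, 0), F = (1, 0), Q = (0, 1), C = (-3, -2).
1. U is where the line through H parallel to CF meets line FQ ⇒ U = (2/3, 1/3)
U = F + t·(Q−F) with t = 1/3, so FU:UQ = t:(1−t) = 1/3:2/3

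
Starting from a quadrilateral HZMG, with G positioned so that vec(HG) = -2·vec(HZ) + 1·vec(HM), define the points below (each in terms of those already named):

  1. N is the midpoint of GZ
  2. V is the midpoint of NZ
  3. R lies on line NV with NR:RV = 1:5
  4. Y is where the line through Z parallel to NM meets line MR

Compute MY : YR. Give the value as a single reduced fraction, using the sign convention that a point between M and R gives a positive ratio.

MY:YR = -12/11

Assign H = (0, 0), Z = (1, 0), M = (0, 1), G = (-2, 1) — the answer is frame-independent, so this choice is without loss of generality.
1. N is the midpoint of GZ ⇒ N = (-1/2, 1/2)
2. V is the midpoint of NZ ⇒ V = (1/4, 1/4)
3. R lies on line NV with NR:RV = 1:5 ⇒ R = (-3/8, 11/24)
4. Y is where the line through Z parallel to NM meets line MR ⇒ Y = (-9/2, -11/2)
Y = M + t·(R−M) with t = 12, so MY:YR = t:(1−t) = 12:-11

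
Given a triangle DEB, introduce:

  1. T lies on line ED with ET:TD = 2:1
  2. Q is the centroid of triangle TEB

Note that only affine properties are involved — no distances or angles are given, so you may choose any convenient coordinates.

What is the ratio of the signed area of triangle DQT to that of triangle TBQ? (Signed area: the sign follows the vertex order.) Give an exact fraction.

[DQT]:[TBQ] = 1/2

Set D = (0, 0), E = (1, 0), B = (0, 1); any affine frame gives the same invariant.
1. T lies on line ED with ET:TD = 2:1 ⇒ T = (1/3, 0)
2. Q is the centroid of triangle TEB ⇒ Q = (4/9, 1/3)
2·[DQT] = -1/9, 2·[TBQ] = -2/9
[DQT]:[TBQ] = -1/9:-2/9 = 1/2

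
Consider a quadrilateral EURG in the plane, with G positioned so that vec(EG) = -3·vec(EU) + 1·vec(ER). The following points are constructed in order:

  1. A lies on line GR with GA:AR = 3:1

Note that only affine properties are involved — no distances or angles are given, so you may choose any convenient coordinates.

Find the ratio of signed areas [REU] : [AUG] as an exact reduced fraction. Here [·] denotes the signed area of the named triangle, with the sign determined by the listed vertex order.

Assign E = (0, 0), U = (1, 0), R = (0, 1), G = (-3, 1) — the answer is frame-independent, so this choice is without loss of generality.
1. A lies on line GR with GA:AR = 3:1 ⇒ A = (-3/4, 1)
2·[REU] = 1, 2·[AUG] = -9/4
[REU]:[AUG] = 1:-9/4 = -4/9

[REU]:[AUG] = -4/9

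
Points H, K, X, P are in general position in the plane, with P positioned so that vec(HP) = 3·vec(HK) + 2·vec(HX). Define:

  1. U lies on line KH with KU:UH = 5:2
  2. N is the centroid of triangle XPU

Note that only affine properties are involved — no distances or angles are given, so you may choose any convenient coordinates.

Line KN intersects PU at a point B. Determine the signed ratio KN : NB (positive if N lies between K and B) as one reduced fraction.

KN:NB = -53/23

Choose coordinates H = (0, 0), K = (1, 0), X = (0, 1), P = (3, 2).
1. U lies on line KH with KU:UH = 5:2 ⇒ U = (2/7, 0)
2. N is the centroid of triangle XPU ⇒ N = (23/21, 1)
line KN meets PU at B = (391/371, 30/53)
N = K + t·(B−K) with t = 53/30, so KN:NB = 53/30:-23/30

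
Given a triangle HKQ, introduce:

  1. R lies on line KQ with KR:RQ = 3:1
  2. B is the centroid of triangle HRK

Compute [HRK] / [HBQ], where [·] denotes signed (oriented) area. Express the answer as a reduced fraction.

[HRK]:[HBQ] = -9/5

Choose coordinates H = (0, 0), K = (1, 0), Q = (0, 1).
1. R lies on line KQ with KR:RQ = 3:1 ⇒ R = (1/4, 3/4)
2. B is the centroid of triangle HRK ⇒ B = (5/12, 1/4)
2·[HRK] = -3/4, 2·[HBQ] = 5/12
[HRK]:[HBQ] = -3/4:5/12 = -9/5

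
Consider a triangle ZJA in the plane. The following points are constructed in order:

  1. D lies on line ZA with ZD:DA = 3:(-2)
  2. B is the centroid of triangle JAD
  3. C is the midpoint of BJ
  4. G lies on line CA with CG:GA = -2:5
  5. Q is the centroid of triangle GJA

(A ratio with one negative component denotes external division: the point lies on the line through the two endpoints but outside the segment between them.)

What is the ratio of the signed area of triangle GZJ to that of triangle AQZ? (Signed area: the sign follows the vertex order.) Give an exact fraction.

Work in coordinates with Z = (0, 0), J = (1, 0), A = (0, 1).
1. D lies on line ZA with ZD:DA = 3:(-2) ⇒ D = (0, 3)
2. B is the centroid of triangle JAD ⇒ B = (1/3, 4/3)
3. C is the midpoint of BJ ⇒ C = (2/3, 2/3)
4. G lies on line CA with CG:GA = -2:5 ⇒ G = (10/9, 4/9)
5. Q is the centroid of triangle GJA ⇒ Q = (19/27, 13/27)
2·[GZJ] = 4/9, 2·[AQZ] = -19/27
[GZJ]:[AQZ] = 4/9:-19/27 = -12/19

[GZJ]:[AQZ] = -12/19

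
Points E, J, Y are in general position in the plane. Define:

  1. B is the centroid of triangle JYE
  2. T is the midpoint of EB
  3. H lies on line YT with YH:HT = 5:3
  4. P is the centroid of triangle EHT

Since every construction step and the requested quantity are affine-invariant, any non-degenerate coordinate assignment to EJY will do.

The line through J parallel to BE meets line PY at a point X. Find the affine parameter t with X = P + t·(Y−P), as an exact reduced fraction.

t = -9/7

Choose coordinates E = (0, 0), J = (1, 0), Y = (0, 1).
1. B is the centroid of triangle JYE ⇒ B = (1/3, 1/3)
2. T is the midpoint of EB ⇒ T = (1/6, 1/6)
3. H lies on line YT with YH:HT = 5:3 ⇒ H = (5/48, 23/48)
4. P is the centroid of triangle EHT ⇒ P = (13/144, 31/144)
through J parallel to BE: direction (-1/3, -1/3); meets PY at X = (13/63, -50/63)
X = P + t·(Y−P) with t = -9/7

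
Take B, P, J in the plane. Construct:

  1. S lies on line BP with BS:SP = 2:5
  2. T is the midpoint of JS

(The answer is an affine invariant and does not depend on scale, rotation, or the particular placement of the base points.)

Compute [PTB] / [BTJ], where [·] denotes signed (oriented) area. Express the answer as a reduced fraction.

Set B = (0, 0), P = (1, 0), J = (0, 1); any affine frame gives the same invariant.
1. S lies on line BP with BS:SP = 2:5 ⇒ S = (2/7, 0)
2. T is the midpoint of JS ⇒ T = (1/7, 1/2)
2·[PTB] = 1/2, 2·[BTJ] = 1/7
[PTB]:[BTJ] = 1/2:1/7 = 7/2

[PTB]:[BTJ] = 7/2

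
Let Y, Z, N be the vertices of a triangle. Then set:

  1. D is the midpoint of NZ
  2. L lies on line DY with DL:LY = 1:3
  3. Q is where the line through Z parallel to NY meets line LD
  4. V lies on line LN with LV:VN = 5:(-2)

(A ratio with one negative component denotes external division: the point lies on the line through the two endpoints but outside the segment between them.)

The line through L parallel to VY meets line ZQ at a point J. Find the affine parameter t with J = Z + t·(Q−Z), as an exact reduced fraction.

Set Y = (0, 0), Z = (1, 0), N = (0, 1); any affine frame gives the same invariant.
1. D is the midpoint of NZ ⇒ D = (1/2, 1/2)
2. L lies on line DY with DL:LY = 1:3 ⇒ L = (3/8, 3/8)
3. Q is where the line through Z parallel to NY meets line LD ⇒ Q = (1, 1)
4. V lies on line LN with LV:VN = 5:(-2) ⇒ V = (-1/4, 17/12)
through L parallel to VY: direction (1/4, -17/12); meets ZQ at J = (1, -19/6)
J = Z + t·(Q−Z) with t = -19/6

t = -19/6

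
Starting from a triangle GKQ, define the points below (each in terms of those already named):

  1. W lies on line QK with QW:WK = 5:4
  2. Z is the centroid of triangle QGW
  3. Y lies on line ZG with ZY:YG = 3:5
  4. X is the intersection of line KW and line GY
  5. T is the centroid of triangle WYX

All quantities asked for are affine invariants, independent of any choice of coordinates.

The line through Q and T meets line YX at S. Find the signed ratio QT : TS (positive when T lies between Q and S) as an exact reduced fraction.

QT:TS = -4

Assign G = (0, 0), K = (1, 0), Q = (0, 1) — the answer is frame-independent, so this choice is without loss of generality.
1. W lies on line QK with QW:WK = 5:4 ⇒ W = (5/9, 4/9)
2. Z is the centroid of triangle QGW ⇒ Z = (5/27, 13/27)
3. Y lies on line ZG with ZY:YG = 3:5 ⇒ Y = (25/216, 65/216)
4. X is the intersection of line KW and line GY ⇒ X = (5/18, 13/18)
5. T is the centroid of triangle WYX ⇒ T = (205/648, 317/648)
line QT meets YX at S = (205/864, 533/864)
T = Q + t·(S−Q) with t = 4/3, so QT:TS = 4/3:-1/3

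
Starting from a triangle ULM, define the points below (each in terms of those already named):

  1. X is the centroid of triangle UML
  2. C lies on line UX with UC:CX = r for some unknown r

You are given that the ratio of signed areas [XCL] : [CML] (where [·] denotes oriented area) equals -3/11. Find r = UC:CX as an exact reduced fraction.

r = 2/3

Set U = (0, 0), L = (1, 0), M = (0, 1); any affine frame gives the same invariant.
1. X is the centroid of triangle UML ⇒ X = (1/3, 1/3)
2. With UC:CX = r, write λ = r/(r+1) so C = U + λ·(X−U); C is affine-linear in λ
Every point depending on C is an affine combination of C and λ-independent points, so each such coordinate is linear in λ; the λ² term in each signed area is a multiple of (X−U)×(X−U) = 0, so 2·[XCL] and 2·[CML] are each linear in λ. Evaluating at λ=0 and λ=1:
  2·[XCL] = -1/3·λ + 1/3,   2·[CML] = 2/3·λ − 1
So [XCL]:[CML] = (-1/3·λ + 1/3) / (2/3·λ − 1). Setting this equal to -3/11:
  -1/3·λ + 1/3 = -3/11·(2/3·λ − 1)  ⇒  λ = 2/5
Then r = λ/(1−λ) = (2/5)/(3/5) = 2/3. Check: with r = 2/3, C = (2/15, 2/15) and [XCL]:[CML] = -3/11 as required.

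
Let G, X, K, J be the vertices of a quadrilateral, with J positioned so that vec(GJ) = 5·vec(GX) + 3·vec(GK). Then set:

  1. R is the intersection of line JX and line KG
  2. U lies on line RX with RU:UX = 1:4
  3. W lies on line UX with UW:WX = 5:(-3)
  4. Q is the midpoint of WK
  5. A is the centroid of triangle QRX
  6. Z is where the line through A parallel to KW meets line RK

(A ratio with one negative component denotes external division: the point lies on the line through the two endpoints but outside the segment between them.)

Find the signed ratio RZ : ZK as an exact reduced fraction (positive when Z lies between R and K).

Choose coordinates G = (0, 0), X = (1, 0), K = (0, 1), J = (5, 3).
1. R is the intersection of line JX and line KG ⇒ R = (0, -3/4)
2. U lies on line RX with RU:UX = 1:4 ⇒ U = (1/5, -3/5)
3. W lies on line UX with UW:WX = 5:(-3) ⇒ W = (11/5, 9/10)
4. Q is the midpoint of WK ⇒ Q = (11/10, 19/20)
5. A is the centroid of triangle QRX ⇒ A = (7/10, 1/15)
6. Z is where the line through A parallel to KW meets line RK ⇒ Z = (0, 13/132)
Z = R + t·(K−R) with t = 16/33, so RZ:ZK = t:(1−t) = 16/33:17/33

RZ:ZK = 16/17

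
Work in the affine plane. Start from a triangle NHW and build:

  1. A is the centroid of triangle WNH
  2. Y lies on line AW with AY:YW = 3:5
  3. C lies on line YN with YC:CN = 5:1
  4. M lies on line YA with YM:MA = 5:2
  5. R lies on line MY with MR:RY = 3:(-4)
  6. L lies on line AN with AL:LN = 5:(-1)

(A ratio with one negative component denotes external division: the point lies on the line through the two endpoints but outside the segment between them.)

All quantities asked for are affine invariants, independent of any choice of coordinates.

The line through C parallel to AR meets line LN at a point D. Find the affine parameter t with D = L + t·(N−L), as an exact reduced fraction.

Choose coordinates N = (0, 0), H = (1, 0), W = (0, 1).
1. A is the centroid of triangle WNH ⇒ A = (1/3, 1/3)
2. Y lies on line AW with AY:YW = 3:5 ⇒ Y = (5/24, 7/12)
3. C lies on line YN with YC:CN = 5:1 ⇒ C = (5/144, 7/72)
4. M lies on line YA with YM:MA = 5:2 ⇒ M = (25/84, 17/42)
5. R lies on line MY with MR:RY = 3:(-4) ⇒ R = (95/168, -11/84)
6. L lies on line AN with AL:LN = 5:(-1) ⇒ L = (-1/12, -1/12)
through C parallel to AR: direction (13/56, -13/28); meets LN at D = (1/18, 1/18)
D = L + t·(N−L) with t = 5/3

t = 5/3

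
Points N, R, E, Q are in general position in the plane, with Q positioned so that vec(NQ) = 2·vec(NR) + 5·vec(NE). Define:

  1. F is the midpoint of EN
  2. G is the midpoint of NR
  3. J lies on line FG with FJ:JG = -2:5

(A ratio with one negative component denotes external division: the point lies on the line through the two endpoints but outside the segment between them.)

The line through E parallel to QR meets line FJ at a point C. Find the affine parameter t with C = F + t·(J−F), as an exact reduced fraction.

t = 1/4

Choose coordinates N = (0, 0), R = (1, 0), E = (0, 1), Q = (2, 5).
1. F is the midpoint of EN ⇒ F = (0, 1/2)
2. G is the midpoint of NR ⇒ G = (1/2, 0)
3. J lies on line FG with FJ:JG = -2:5 ⇒ J = (-1/3, 5/6)
through E parallel to QR: direction (-1, -5); meets FJ at C = (-1/12, 7/12)
C = F + t·(J−F) with t = 1/4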